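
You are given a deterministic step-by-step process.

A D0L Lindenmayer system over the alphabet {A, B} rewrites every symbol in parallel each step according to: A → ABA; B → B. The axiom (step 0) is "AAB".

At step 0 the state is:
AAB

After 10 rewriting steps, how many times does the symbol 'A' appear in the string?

2048

gen 0: AAB
gen 1: ABAABAB
gen 2: ABABABAABABABAB
gen 3: ABABABABABABABAABABABABABABABAB
gen 4: ABABABABABABABABABABABABABABABAABABABABABABABABABABABABABABABAB
gen 5: ABABABABABABABABABABABABABABABABABABABABABABABABABABABABAB…ABABABABABABABABABABABABABABABABABABABABABABABABABABABABAB  (len 127)
gen 6: ABABABABABABABABABABABABABABABABABABABABABABABABABABABABAB…ABABABABABABABABABABABABABABABABABABABABABABABABABABABABAB  (len 255)
gen 7: ABABABABABABABABABABABABABABABABABABABABABABABABABABABABAB…ABABABABABABABABABABABABABABABABABABABABABABABABABABABABAB  (len 511)
gen 8: ABABABABABABABABABABABABABABABABABABABABABABABABABABABABAB…ABABABABABABABABABABABABABABABABABABABABABABABABABABABABAB  (len 1023)
gen 9: ABABABABABABABABABABABABABABABABABABABABABABABABABABABABAB…ABABABABABABABABABABABABABABABABABABABABABABABABABABABABAB  (len 2047)
gen 10: ABABABABABABABABABABABABABABABABABABABABABABABABABABABABAB…ABABABABABABABABABABABABABABABABABABABABABABABABABABABABAB  (len 4095)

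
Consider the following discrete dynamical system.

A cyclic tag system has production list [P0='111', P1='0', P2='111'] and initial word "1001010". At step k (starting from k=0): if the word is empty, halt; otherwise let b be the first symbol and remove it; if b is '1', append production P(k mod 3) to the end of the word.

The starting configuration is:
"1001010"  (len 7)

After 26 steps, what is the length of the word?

[0] "1001010"  (len 7)
[1] "001010111"  (len 9)
[2] "01010111"  (len 8)
[3] "1010111"  (len 7)
[4] "010111111"  (len 9)
[5] "10111111"  (len 8)
[6] "0111111111"  (len 10)
[7] "111111111"  (len 9)
[8] "111111110"  (len 9)
[9] "11111110111"  (len 11)
[10] "1111110111111"  (len 13)
[11] "1111101111110"  (len 13)
[12] "111101111110111"  (len 15)
[13] "11101111110111111"  (len 17)
[14] "11011111101111110"  (len 17)
[15] "1011111101111110111"  (len 19)
[16] "011111101111110111111"  (len 21)
[17] "11111101111110111111"  (len 20)
[18] "1111101111110111111111"  (len 22)
[19] "111101111110111111111111"  (len 24)
[20] "111011111101111111111110"  (len 24)
[21] "11011111101111111111110111"  (len 26)
[22] "1011111101111111111110111111"  (len 28)
[23] "0111111011111111111101111110"  (len 28)
[24] "111111011111111111101111110"  (len 27)
[25] "11111011111111111101111110111"  (len 29)
[26] "11110111111111111011111101110"  (len 29)

29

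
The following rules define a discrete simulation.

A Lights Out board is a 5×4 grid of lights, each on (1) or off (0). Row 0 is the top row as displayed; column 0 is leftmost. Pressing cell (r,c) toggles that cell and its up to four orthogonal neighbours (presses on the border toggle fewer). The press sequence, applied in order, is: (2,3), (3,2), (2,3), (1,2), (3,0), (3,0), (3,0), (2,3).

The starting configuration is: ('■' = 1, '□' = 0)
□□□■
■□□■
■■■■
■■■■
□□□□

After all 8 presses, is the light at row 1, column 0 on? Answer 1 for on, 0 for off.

1

k=0  □□□■
■□□■
■■■■
■■■■
□□□□
k=1  □□□■
■□□□
■■□□
■■■□
□□□□
k=2  □□□■
■□□□
■■■□
■□□■
□□■□
k=3  □□□■
■□□■
■■□■
■□□□
□□■□
k=4  □□■■
■■■□
■■■■
■□□□
□□■□
k=5  □□■■
■■■□
□■■■
□■□□
■□■□
k=6  □□■■
■■■□
■■■■
■□□□
□□■□
k=7  □□■■
■■■□
□■■■
□■□□
■□■□
k=8  □□■■
■■■■
□■□□
□■□■
■□■□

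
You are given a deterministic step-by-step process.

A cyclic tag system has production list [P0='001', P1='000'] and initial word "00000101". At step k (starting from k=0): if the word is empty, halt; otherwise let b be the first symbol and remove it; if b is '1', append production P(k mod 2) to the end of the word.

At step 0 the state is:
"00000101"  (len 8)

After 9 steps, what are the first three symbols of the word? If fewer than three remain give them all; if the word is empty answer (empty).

t=0: "00000101"  (len 8)
t=1: "0000101"  (len 7)
t=2: "000101"  (len 6)
t=3: "00101"  (len 5)
t=4: "0101"  (len 4)
t=5: "101"  (len 3)
t=6: "01000"  (len 5)
t=7: "1000"  (len 4)
t=8: "000000"  (len 6)
t=9: "00000"  (len 5)

000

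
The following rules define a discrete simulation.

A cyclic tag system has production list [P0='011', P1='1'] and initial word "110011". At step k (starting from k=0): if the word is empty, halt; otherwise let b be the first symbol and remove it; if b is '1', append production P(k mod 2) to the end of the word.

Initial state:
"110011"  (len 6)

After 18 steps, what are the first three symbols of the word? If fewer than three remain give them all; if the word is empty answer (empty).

0) "110011"  (len 6)
1) "10011011"  (len 8)
2) "00110111"  (len 8)
3) "0110111"  (len 7)
4) "110111"  (len 6)
5) "10111011"  (len 8)
6) "01110111"  (len 8)
7) "1110111"  (len 7)
8) "1101111"  (len 7)
9) "101111011"  (len 9)
10) "011110111"  (len 9)
11) "11110111"  (len 8)
12) "11101111"  (len 8)
13) "1101111011"  (len 10)
14) "1011110111"  (len 10)
15) "011110111011"  (len 12)
16) "11110111011"  (len 11)
17) "1110111011011"  (len 13)
18) "1101110110111"  (len 13)

110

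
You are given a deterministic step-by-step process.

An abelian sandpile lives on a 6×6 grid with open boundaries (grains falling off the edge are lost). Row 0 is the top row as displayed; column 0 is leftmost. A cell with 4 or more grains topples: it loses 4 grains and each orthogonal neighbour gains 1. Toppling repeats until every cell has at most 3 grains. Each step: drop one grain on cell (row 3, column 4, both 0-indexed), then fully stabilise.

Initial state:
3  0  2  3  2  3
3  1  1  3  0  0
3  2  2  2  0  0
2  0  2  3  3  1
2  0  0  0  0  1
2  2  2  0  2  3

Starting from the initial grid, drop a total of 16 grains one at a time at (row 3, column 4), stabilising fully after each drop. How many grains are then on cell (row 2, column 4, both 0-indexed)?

0) 3  0  2  3  2  3
3  1  1  3  0  0
3  2  2  2  0  0
2  0  2  3  3  1
2  0  0  0  0  1
2  2  2  0  2  3
1) 3  0  2  3  2  3
3  1  1  3  0  0
3  2  2  3  1  0
2  0  3  0  1  2
2  0  0  1  1  1
2  2  2  0  2  3
2) 3  0  2  3  2  3
3  1  1  3  0  0
3  2  2  3  1  0
2  0  3  0  2  2
2  0  0  1  1  1
2  2  2  0  2  3
3) 3  0  2  3  2  3
3  1  1  3  0  0
3  2  2  3  1  0
2  0  3  0  3  2
2  0  0  1  1  1
2  2  2  0  2  3
4) 3  0  2  3  2  3
3  1  1  3  0  0
3  2  2  3  2  0
2  0  3  1  0  3
2  0  0  1  2  1
2  2  2  0  2  3
5) 3  0  2  3  2  3
3  1  1  3  0  0
3  2  2  3  2  0
2  0  3  1  1  3
2  0  0  1  2  1
2  2  2  0  2  3
6) 3  0  2  3  2  3
3  1  1  3  0  0
3  2  2  3  2  0
2  0  3  1  2  3
2  0  0  1  2  1
2  2  2  0  2  3
7) 3  0  2  3  2  3
3  1  1  3  0  0
3  2  2  3  2  0
2  0  3  1  3  3
2  0  0  1  2  1
2  2  2  0  2  3
8) 3  0  2  3  2  3
3  1  1  3  0  0
3  2  2  3  3  1
2  0  3  2  1  0
2  0  0  1  3  2
2  2  2  0  2  3
9) 3  0  2  3  2  3
3  1  1  3  0  0
3  2  2  3  3  1
2  0  3  2  2  0
2  0  0  1  3  2
2  2  2  0  2  3
10) 3  0  2  3  2  3
3  1  1  3  0  0
3  2  2  3  3  1
2  0  3  2  3  0
2  0  0  1  3  2
2  2  2  0  2  3
11) 3  0  3  0  3  3
3  1  3  1  2  0
3  3  0  3  1  2
2  1  1  1  3  1
2  0  1  3  0  3
2  2  2  0  3  3
12) 3  0  3  0  3  3
3  1  3  1  2  0
3  3  0  3  2  2
2  1  1  2  0  2
2  0  1  3  1  3
2  2  2  0  3  3
13) 3  0  3  0  3  3
3  1  3  1  2  0
3  3  0  3  2  2
2  1  1  2  1  2
2  0  1  3  1  3
2  2  2  0  3  3
14) 3  0  3  0  3  3
3  1  3  1  2  0
3  3  0  3  2  2
2  1  1  2  2  2
2  0  1  3  1  3
2  2  2  0  3  3
15) 3  0  3  0  3  3
3  1  3  1  2  0
3  3  0  3  2  2
2  1  1  2  3  2
2  0  1  3  1  3
2  2  2  0  3  3
16) 3  0  3  0  3  3
3  1  3  1  2  0
3  3  0  3  3  2
2  1  1  3  0  3
2  0  1  3  2  3
2  2  2  0  3  3

3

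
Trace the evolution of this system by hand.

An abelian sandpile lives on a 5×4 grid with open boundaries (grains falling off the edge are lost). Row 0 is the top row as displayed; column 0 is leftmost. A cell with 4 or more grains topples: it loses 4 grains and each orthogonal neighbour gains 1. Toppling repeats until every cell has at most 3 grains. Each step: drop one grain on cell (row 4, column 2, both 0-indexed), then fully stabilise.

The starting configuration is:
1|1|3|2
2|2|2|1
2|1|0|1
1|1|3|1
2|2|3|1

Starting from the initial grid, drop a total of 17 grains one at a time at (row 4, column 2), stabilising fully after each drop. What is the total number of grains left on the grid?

34

[0] 1|1|3|2
2|2|2|1
2|1|0|1
1|1|3|1
2|2|3|1
[1] 1|1|3|2
2|2|2|1
2|1|1|1
1|2|0|2
2|3|1|2
[2] 1|1|3|2
2|2|2|1
2|1|1|1
1|2|0|2
2|3|2|2
[3] 1|1|3|2
2|2|2|1
2|1|1|1
1|2|0|2
2|3|3|2
[4] 1|1|3|2
2|2|2|1
2|1|1|1
1|3|1|2
3|0|1|3
[5] 1|1|3|2
2|2|2|1
2|1|1|1
1|3|1|2
3|0|2|3
[6] 1|1|3|2
2|2|2|1
2|1|1|1
1|3|1|2
3|0|3|3
[7] 1|1|3|2
2|2|2|1
2|1|1|1
1|3|2|3
3|1|1|0
[8] 1|1|3|2
2|2|2|1
2|1|1|1
1|3|2|3
3|1|2|0
[9] 1|1|3|2
2|2|2|1
2|1|1|1
1|3|2|3
3|1|3|0
[10] 1|1|3|2
2|2|2|1
2|1|1|1
1|3|3|3
3|2|0|1
[11] 1|1|3|2
2|2|2|1
2|1|1|1
1|3|3|3
3|2|1|1
[12] 1|1|3|2
2|2|2|1
2|1|1|1
1|3|3|3
3|2|2|1
[13] 1|1|3|2
2|2|2|1
2|1|1|1
1|3|3|3
3|2|3|1
[14] 1|1|3|2
2|2|2|1
2|2|2|2
3|1|2|0
0|1|2|3
[15] 1|1|3|2
2|2|2|1
2|2|2|2
3|1|2|0
0|1|3|3
[16] 1|1|3|2
2|2|2|1
2|2|2|2
3|1|3|1
0|2|1|0
[17] 1|1|3|2
2|2|2|1
2|2|2|2
3|1|3|1
0|2|2|0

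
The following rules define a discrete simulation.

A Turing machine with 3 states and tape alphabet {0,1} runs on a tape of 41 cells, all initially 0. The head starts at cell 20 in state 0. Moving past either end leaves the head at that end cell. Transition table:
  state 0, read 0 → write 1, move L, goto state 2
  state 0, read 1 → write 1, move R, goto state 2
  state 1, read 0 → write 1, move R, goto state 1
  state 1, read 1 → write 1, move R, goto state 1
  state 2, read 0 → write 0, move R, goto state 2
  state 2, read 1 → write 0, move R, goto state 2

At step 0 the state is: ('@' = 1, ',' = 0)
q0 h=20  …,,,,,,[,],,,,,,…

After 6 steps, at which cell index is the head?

24

0) q0 h=20  …,,,,,,[,],,,,,,…
1) q2 h=19  …,,,,,,[,]@,,,,,…
2) q2 h=20  …,,,,,,[@],,,,,,…
3) q2 h=21  …,,,,,,[,],,,,,,…
4) q2 h=22  …,,,,,,[,],,,,,,…
5) q2 h=23  …,,,,,,[,],,,,,,…
6) q2 h=24  …,,,,,,[,],,,,,,…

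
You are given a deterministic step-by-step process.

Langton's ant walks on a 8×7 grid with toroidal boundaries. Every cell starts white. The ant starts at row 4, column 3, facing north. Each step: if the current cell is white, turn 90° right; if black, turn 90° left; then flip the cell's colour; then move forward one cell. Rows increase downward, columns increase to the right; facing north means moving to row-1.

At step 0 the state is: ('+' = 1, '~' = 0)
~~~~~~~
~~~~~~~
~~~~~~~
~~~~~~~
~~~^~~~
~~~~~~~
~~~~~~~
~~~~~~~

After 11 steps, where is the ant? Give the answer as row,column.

0) ~~~~~~~
~~~~~~~
~~~~~~~
~~~~~~~
~~~^~~~
~~~~~~~
~~~~~~~
~~~~~~~
1) ~~~~~~~
~~~~~~~
~~~~~~~
~~~~~~~
~~~+>~~
~~~~~~~
~~~~~~~
~~~~~~~
2) ~~~~~~~
~~~~~~~
~~~~~~~
~~~~~~~
~~~++~~
~~~~v~~
~~~~~~~
~~~~~~~
3) ~~~~~~~
~~~~~~~
~~~~~~~
~~~~~~~
~~~++~~
~~~<+~~
~~~~~~~
~~~~~~~
4) ~~~~~~~
~~~~~~~
~~~~~~~
~~~~~~~
~~~^+~~
~~~++~~
~~~~~~~
~~~~~~~
5) ~~~~~~~
~~~~~~~
~~~~~~~
~~~~~~~
~~<~+~~
~~~++~~
~~~~~~~
~~~~~~~
6) ~~~~~~~
~~~~~~~
~~~~~~~
~~^~~~~
~~+~+~~
~~~++~~
~~~~~~~
~~~~~~~
7) ~~~~~~~
~~~~~~~
~~~~~~~
~~+>~~~
~~+~+~~
~~~++~~
~~~~~~~
~~~~~~~
8) ~~~~~~~
~~~~~~~
~~~~~~~
~~++~~~
~~+v+~~
~~~++~~
~~~~~~~
~~~~~~~
9) ~~~~~~~
~~~~~~~
~~~~~~~
~~++~~~
~~<++~~
~~~++~~
~~~~~~~
~~~~~~~
10) ~~~~~~~
~~~~~~~
~~~~~~~
~~++~~~
~~~++~~
~~v++~~
~~~~~~~
~~~~~~~
11) ~~~~~~~
~~~~~~~
~~~~~~~
~~++~~~
~~~++~~
~<+++~~
~~~~~~~
~~~~~~~

5,1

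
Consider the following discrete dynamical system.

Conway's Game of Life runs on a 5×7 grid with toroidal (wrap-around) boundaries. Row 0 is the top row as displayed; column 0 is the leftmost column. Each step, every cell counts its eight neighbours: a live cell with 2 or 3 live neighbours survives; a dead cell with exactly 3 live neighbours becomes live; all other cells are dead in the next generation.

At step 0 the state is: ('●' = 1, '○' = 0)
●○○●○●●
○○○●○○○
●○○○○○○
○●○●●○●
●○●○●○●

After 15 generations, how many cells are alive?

t=0: ●○○●○●●
○○○●○○○
●○○○○○○
○●○●●○●
●○●○●○●
t=1: ●●●●○●○
●○○○●○○
●○●●●○○
○●●●●○●
○○●○○○○
t=2: ●○●●●○●
●○○○○●○
●○○○○○●
●○○○●●○
○○○○○●●
t=3: ●●○●●○○
○○○●●●○
●●○○●○○
●○○○●○○
○●○○○○○
t=4: ●●○●○●○
○○○○○●●
●●○○○○●
●○○○○○○
○●●●●○○
t=5: ●●○●○●○
○○●○●●○
○●○○○●○
○○○●○○●
○○○●●○●
t=6: ●●○○○○○
●○●●○●○
○○●●○●●
●○●●○○●
○○○●○○●
t=7: ●●○●●○○
●○○●○●○
○○○○○●○
●●○○○○○
○○○●○○●
t=8: ●●○●○●○
●●●●○●○
●●○○●○○
●○○○○○●
○○○●●○●
t=9: ○○○○○●○
○○○●○●○
○○○●●●○
○●○●●○●
○●●●●○○
t=10: ○○○○○●○
○○○●○●●
○○○○○○●
●●○○○○○
●●○○○○○
t=11: ●○○○●●○
○○○○●●●
○○○○○●●
○●○○○○●
●●○○○○●
t=12: ○●○○●○○
●○○○○○○
○○○○●○○
○●○○○○○
○●○○○○○
t=13: ●●○○○○○
○○○○○○○
○○○○○○○
○○○○○○○
●●●○○○○
t=14: ●○●○○○○
○○○○○○○
○○○○○○○
○●○○○○○
●○●○○○○
t=15: ○○○○○○○
○○○○○○○
○○○○○○○
○●○○○○○
●○●○○○○

3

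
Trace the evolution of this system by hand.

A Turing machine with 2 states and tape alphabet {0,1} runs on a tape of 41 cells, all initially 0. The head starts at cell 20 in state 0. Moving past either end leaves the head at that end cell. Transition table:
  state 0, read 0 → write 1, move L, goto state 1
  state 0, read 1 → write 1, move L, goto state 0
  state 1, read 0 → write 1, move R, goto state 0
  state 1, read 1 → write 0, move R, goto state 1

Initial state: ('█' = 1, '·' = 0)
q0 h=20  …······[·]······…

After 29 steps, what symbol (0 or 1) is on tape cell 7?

k=0  q0 h=20  …······[·]······…
k=1  q1 h=19  …······[·]█·····…
k=2  q0 h=20  …·····█[█]······…
k=3  q0 h=19  …······[█]█·····…
k=4  q0 h=18  …······[·]██····…
k=5  q1 h=17  …······[·]███···…
k=6  q0 h=18  …·····█[█]██····…
k=7  q0 h=17  …······[█]███···…
k=8  q0 h=16  …······[·]████··…
k=9  q1 h=15  …······[·]█████·…
k=10  q0 h=16  …·····█[█]████··…
k=11  q0 h=15  …······[█]█████·…
k=12  q0 h=14  …······[·]██████…
k=13  q1 h=13  …······[·]██████…
k=14  q0 h=14  …·····█[█]██████…
k=15  q0 h=13  …······[█]██████…
k=16  q0 h=12  …······[·]██████…
k=17  q1 h=11  …······[·]██████…
k=18  q0 h=12  …·····█[█]██████…
k=19  q0 h=11  …······[█]██████…
k=20  q0 h=10  …······[·]██████…
k=21  q1 h= 9  …······[·]██████…
k=22  q0 h=10  …·····█[█]██████…
k=23  q0 h= 9  …······[█]██████…
k=24  q0 h= 8  …······[·]██████…
k=25  q1 h= 7  …······[·]██████…
k=26  q0 h= 8  …·····█[█]██████…
k=27  q0 h= 7  …······[█]██████…
k=28  q0 h= 6  |······[·]██████…
k=29  q1 h= 5  |·····[·]██████…

1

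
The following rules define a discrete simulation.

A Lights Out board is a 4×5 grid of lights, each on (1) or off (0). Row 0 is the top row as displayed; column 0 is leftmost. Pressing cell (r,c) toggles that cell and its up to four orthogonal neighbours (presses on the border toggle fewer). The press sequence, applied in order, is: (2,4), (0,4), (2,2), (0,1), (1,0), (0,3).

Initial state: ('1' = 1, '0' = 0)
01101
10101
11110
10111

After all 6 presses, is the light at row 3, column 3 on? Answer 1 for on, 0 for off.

1

gen 0: 01101
10101
11110
10111
gen 1: 01101
10100
11101
10110
gen 2: 01110
10101
11101
10110
gen 3: 01110
10001
10011
10010
gen 4: 10010
11001
10011
10010
gen 5: 00010
00001
00011
10010
gen 6: 00101
00011
00011
10010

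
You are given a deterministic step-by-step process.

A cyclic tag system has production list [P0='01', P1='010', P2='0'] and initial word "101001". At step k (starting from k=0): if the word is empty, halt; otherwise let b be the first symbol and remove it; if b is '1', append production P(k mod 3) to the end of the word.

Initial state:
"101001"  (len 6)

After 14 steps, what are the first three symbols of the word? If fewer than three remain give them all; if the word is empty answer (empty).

(empty)

0) "101001"  (len 6)
1) "0100101"  (len 7)
2) "100101"  (len 6)
3) "001010"  (len 6)
4) "01010"  (len 5)
5) "1010"  (len 4)
6) "0100"  (len 4)
7) "100"  (len 3)
8) "00010"  (len 5)
9) "0010"  (len 4)
10) "010"  (len 3)
11) "10"  (len 2)
12) "00"  (len 2)
13) "0"  (len 1)
14) (halted — word empty)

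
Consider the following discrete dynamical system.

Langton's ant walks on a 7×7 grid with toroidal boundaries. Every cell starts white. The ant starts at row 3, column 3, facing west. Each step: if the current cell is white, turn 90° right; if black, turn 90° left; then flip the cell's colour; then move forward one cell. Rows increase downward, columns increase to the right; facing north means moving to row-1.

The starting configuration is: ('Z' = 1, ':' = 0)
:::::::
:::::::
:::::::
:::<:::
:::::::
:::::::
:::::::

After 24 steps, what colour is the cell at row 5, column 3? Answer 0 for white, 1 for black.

0) :::::::
:::::::
:::::::
:::<:::
:::::::
:::::::
:::::::
1) :::::::
:::::::
:::^:::
:::Z:::
:::::::
:::::::
:::::::
2) :::::::
:::::::
:::Z>::
:::Z:::
:::::::
:::::::
:::::::
3) :::::::
:::::::
:::ZZ::
:::Zv::
:::::::
:::::::
:::::::
4) :::::::
:::::::
:::ZZ::
:::<Z::
:::::::
:::::::
:::::::
5) :::::::
:::::::
:::ZZ::
::::Z::
:::v:::
:::::::
:::::::
6) :::::::
:::::::
:::ZZ::
::::Z::
::<Z:::
:::::::
:::::::
7) :::::::
:::::::
:::ZZ::
::^:Z::
::ZZ:::
:::::::
:::::::
8) :::::::
:::::::
:::ZZ::
::Z>Z::
::ZZ:::
:::::::
:::::::
9) :::::::
:::::::
:::ZZ::
::ZZZ::
::Zv:::
:::::::
:::::::
10) :::::::
:::::::
:::ZZ::
::ZZZ::
::Z:>::
:::::::
:::::::
11) :::::::
:::::::
:::ZZ::
::ZZZ::
::Z:Z::
::::v::
:::::::
12) :::::::
:::::::
:::ZZ::
::ZZZ::
::Z:Z::
:::<Z::
:::::::
13) :::::::
:::::::
:::ZZ::
::ZZZ::
::Z^Z::
:::ZZ::
:::::::
14) :::::::
:::::::
:::ZZ::
::ZZZ::
::ZZ>::
:::ZZ::
:::::::
15) :::::::
:::::::
:::ZZ::
::ZZ^::
::ZZ:::
:::ZZ::
:::::::
16) :::::::
:::::::
:::ZZ::
::Z<:::
::ZZ:::
:::ZZ::
:::::::
17) :::::::
:::::::
:::ZZ::
::Z::::
::Zv:::
:::ZZ::
:::::::
18) :::::::
:::::::
:::ZZ::
::Z::::
::Z:>::
:::ZZ::
:::::::
19) :::::::
:::::::
:::ZZ::
::Z::::
::Z:Z::
:::Zv::
:::::::
20) :::::::
:::::::
:::ZZ::
::Z::::
::Z:Z::
:::Z:>:
:::::::
21) :::::::
:::::::
:::ZZ::
::Z::::
::Z:Z::
:::Z:Z:
:::::v:
22) :::::::
:::::::
:::ZZ::
::Z::::
::Z:Z::
:::Z:Z:
::::<Z:
23) :::::::
:::::::
:::ZZ::
::Z::::
::Z:Z::
:::Z^Z:
::::ZZ:
24) :::::::
:::::::
:::ZZ::
::Z::::
::Z:Z::
:::ZZ>:
::::ZZ:

1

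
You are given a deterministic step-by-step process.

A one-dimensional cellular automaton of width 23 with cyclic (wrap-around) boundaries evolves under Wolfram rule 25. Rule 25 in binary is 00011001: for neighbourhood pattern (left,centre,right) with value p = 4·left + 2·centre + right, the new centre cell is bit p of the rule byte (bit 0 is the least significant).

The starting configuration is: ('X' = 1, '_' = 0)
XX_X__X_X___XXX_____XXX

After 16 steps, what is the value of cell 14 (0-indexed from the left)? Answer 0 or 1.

0

[0] XX_X__X_X___XXX_____XXX
[1] ____X____XX_X__XXXX_X__
[2] XXX__XXX_X___X_X_____XX
[3] ___X_X____XX____XXXX_X_
[4] XX____XXX_X_XXX_X_____X
[5] __XXX_X_____X____XXXX_X
[6] X_X____XXXX__XXX_X_____
[7] ___XXX_X___X_X____XXXX_
[8] XX_X____XX____XXX_X___X
[9] ____XXX_X_XXX_X____XX_X
[10] XXX_X_____X____XXX_X___
[11] X____XXXX__XXX_X____XX_
[12] _XXX_X___X_X____XXX_X__
[13] _X____XX____XXX_X____XX
[14] __XXX_X_XXX_X____XXX_X_
[15] X_X_____X____XXX_X____X
[16] ___XXXX__XXX_X____XXX_X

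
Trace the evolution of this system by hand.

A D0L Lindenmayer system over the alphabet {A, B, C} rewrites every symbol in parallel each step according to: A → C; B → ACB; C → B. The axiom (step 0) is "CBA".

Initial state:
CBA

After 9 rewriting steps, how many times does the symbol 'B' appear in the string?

274

[0] CBA
[1] BACBC
[2] ACBCBACBB
[3] CBACBBACBCBACBACB
[4] BACBCBACBACBCBACBBACBCBACBCBACB
[5] ACBCBACBBACBCBACBCBACBBACBCBACBACBCBACBBACBCBACBBACBCBACB
[6] CBACBBACBCBACBACBCBACBBACBCBACBBACBCBACBACBCBACBBACBCBACBCBACBBACBCBACBACBCBACBBACBCBACBACBCBACBBACBCBACB
[7] BACBCBACBACBCBACBBACBCBACBCBACBBACBCBACBACBCBACBBACBCBACBA…BBACBCBACBACBCBACBBACBCBACBCBACBBACBCBACBACBCBACBBACBCBACB  (len 193)
[8] ACBCBACBBACBCBACBCBACBBACBCBACBACBCBACBBACBCBACBBACBCBACBA…BBACBCBACBACBCBACBBACBCBACBCBACBBACBCBACBACBCBACBBACBCBACB  (len 355)
[9] CBACBBACBCBACBACBCBACBBACBCBACBBACBCBACBACBCBACBBACBCBACBC…BBACBCBACBACBCBACBBACBCBACBCBACBBACBCBACBACBCBACBBACBCBACB  (len 653)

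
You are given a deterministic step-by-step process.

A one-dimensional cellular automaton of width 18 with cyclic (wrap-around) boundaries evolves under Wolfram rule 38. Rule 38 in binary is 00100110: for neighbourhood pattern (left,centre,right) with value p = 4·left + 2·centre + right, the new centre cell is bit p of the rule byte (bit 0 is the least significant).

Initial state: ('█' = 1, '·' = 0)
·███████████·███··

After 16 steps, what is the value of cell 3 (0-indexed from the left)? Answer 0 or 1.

1

0) ·███████████·███··
1) █···········█·····
2) █··········██····█
3) ··········█·····█·
4) ·········██····██·
5) ········█·····█···
6) ·······██····██···
7) ······█·····█·····
8) ·····██····██·····
9) ····█·····█·······
10) ···██····██·······
11) ··█·····█·········
12) ·██····██·········
13) █·····█···········
14) █····██··········█
15) ····█···········█·
16) ···██··········██·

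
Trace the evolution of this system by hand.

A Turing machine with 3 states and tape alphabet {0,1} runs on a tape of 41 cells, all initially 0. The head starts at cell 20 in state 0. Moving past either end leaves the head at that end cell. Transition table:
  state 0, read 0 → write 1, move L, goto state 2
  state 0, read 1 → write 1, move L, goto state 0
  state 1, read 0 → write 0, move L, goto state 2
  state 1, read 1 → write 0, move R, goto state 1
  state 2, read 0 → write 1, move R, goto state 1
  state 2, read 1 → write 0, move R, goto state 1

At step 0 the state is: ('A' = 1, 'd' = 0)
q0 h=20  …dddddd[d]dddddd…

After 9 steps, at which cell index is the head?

21

t=0: q0 h=20  …dddddd[d]dddddd…
t=1: q2 h=19  …dddddd[d]Addddd…
t=2: q1 h=20  …dddddA[A]dddddd…
t=3: q1 h=21  …ddddAd[d]dddddd…
t=4: q2 h=20  …dddddA[d]dddddd…
t=5: q1 h=21  …ddddAA[d]dddddd…
t=6: q2 h=20  …dddddA[A]dddddd…
t=7: q1 h=21  …ddddAd[d]dddddd…
t=8: q2 h=20  …dddddA[d]dddddd…
t=9: q1 h=21  …ddddAA[d]dddddd…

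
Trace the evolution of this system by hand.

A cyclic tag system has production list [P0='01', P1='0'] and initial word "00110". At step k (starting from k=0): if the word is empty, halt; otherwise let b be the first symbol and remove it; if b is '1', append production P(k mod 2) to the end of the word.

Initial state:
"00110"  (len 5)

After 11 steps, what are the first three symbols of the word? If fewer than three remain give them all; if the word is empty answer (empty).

(empty)

step 0: "00110"  (len 5)
step 1: "0110"  (len 4)
step 2: "110"  (len 3)
step 3: "1001"  (len 4)
step 4: "0010"  (len 4)
step 5: "010"  (len 3)
step 6: "10"  (len 2)
step 7: "001"  (len 3)
step 8: "01"  (len 2)
step 9: "1"  (len 1)
step 10: "0"  (len 1)
step 11: (halted — word empty)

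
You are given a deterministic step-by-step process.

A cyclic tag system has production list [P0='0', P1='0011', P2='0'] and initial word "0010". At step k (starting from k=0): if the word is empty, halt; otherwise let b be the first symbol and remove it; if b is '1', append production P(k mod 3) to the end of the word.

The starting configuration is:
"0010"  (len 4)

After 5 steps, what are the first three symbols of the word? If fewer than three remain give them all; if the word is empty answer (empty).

0) "0010"  (len 4)
1) "010"  (len 3)
2) "10"  (len 2)
3) "00"  (len 2)
4) "0"  (len 1)
5) (halted — word empty)

(empty)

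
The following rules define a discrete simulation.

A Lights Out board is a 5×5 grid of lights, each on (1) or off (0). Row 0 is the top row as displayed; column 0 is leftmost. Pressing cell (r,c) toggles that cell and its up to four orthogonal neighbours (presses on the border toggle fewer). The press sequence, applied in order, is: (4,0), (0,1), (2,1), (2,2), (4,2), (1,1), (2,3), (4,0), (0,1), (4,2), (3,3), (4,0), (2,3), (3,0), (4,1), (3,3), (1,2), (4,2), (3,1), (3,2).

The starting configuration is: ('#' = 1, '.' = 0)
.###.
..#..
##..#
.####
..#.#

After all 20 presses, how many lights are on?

k=0  .###.
..#..
##..#
.####
..#.#
k=1  .###.
..#..
##..#
#####
###.#
k=2  #..#.
.##..
##..#
#####
###.#
k=3  #..#.
..#..
..#.#
#.###
###.#
k=4  #..#.
.....
.#.##
#..##
###.#
k=5  #..#.
.....
.#.##
#.###
#..##
k=6  ##.#.
###..
...##
#.###
#..##
k=7  ##.#.
####.
..#..
#.#.#
#..##
k=8  ##.#.
####.
..#..
..#.#
.#.##
k=9  ..##.
#.##.
..#..
..#.#
.#.##
k=10  ..##.
#.##.
..#..
....#
..#.#
k=11  ..##.
#.##.
..##.
..##.
..###
k=12  ..##.
#.##.
..##.
#.##.
#####
k=13  ..##.
#.#..
....#
#.#..
#####
k=14  ..##.
#.#..
#...#
.##..
.####
k=15  ..##.
#.#..
#...#
..#..
#..##
k=16  ..##.
#.#..
#..##
...##
#...#
k=17  ...#.
##.#.
#.###
...##
#...#
k=18  ...#.
##.#.
#.###
..###
#####
k=19  ...#.
##.#.
#####
##.##
#.###
k=20  ...#.
##.#.
##.##
#.#.#
#..##

14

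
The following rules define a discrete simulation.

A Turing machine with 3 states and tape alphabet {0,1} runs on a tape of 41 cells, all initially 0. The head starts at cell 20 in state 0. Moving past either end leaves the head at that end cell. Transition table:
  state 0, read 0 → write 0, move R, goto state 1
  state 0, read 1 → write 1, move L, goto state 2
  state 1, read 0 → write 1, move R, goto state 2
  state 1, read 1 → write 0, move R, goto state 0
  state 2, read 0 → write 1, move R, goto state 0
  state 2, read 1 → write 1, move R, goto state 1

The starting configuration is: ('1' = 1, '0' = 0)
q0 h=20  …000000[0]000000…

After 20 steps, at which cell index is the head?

40

0) q0 h=20  …000000[0]000000…
1) q1 h=21  …000000[0]000000…
2) q2 h=22  …000001[0]000000…
3) q0 h=23  …000011[0]000000…
4) q1 h=24  …000110[0]000000…
5) q2 h=25  …001101[0]000000…
6) q0 h=26  …011011[0]000000…
7) q1 h=27  …110110[0]000000…
8) q2 h=28  …101101[0]000000…
9) q0 h=29  …011011[0]000000…
10) q1 h=30  …110110[0]000000…
11) q2 h=31  …101101[0]000000…
12) q0 h=32  …011011[0]000000…
13) q1 h=33  …110110[0]000000…
14) q2 h=34  …101101[0]000000|
15) q0 h=35  …011011[0]00000|
16) q1 h=36  …110110[0]0000|
17) q2 h=37  …101101[0]000|
18) q0 h=38  …011011[0]00|
19) q1 h=39  …110110[0]0|
20) q2 h=40  …101101[0]|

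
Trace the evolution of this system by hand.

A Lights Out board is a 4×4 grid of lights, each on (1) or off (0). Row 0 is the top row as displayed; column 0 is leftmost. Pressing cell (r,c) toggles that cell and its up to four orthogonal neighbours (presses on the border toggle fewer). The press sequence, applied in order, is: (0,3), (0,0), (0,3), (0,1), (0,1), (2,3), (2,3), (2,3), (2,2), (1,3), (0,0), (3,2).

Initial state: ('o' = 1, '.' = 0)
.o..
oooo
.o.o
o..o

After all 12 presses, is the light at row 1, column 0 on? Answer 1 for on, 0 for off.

[0] .o..
oooo
.o.o
o..o
[1] .ooo
ooo.
.o.o
o..o
[2] o.oo
.oo.
.o.o
o..o
[3] o...
.ooo
.o.o
o..o
[4] .oo.
..oo
.o.o
o..o
[5] o...
.ooo
.o.o
o..o
[6] o...
.oo.
.oo.
o...
[7] o...
.ooo
.o.o
o..o
[8] o...
.oo.
.oo.
o...
[9] o...
.o..
...o
o.o.
[10] o..o
.ooo
....
o.o.
[11] .o.o
oooo
....
o.o.
[12] .o.o
oooo
..o.
oo.o

1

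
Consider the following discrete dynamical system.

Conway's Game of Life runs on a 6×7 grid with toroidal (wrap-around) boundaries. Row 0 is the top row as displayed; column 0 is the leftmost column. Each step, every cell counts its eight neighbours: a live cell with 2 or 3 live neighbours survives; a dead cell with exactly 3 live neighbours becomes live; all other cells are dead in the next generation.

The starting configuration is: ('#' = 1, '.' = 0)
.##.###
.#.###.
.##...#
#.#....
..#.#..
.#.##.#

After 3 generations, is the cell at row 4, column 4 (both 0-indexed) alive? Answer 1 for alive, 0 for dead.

step 0: .##.###
.#.###.
.##...#
#.#....
..#.#..
.#.##.#
step 1: .#....#
.......
....###
#.#....
#.#.##.
.#....#
step 2: .......
#.....#
.....##
#......
#.##.#.
.##...#
step 3: .#....#
#....##
.....#.
##..##.
#.##...
####..#

0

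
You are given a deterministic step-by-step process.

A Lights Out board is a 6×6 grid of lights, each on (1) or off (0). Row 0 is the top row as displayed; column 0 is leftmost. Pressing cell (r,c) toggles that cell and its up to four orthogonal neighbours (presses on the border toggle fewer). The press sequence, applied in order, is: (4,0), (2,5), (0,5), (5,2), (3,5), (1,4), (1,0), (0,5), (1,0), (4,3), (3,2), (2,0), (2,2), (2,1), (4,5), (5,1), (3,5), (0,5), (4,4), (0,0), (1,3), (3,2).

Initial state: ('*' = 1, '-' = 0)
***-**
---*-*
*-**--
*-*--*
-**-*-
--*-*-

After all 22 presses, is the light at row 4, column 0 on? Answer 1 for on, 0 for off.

1

[0] ***-**
---*-*
*-**--
*-*--*
-**-*-
--*-*-
[1] ***-**
---*-*
*-**--
--*--*
*-*-*-
*-*-*-
[2] ***-**
---*--
*-****
--*---
*-*-*-
*-*-*-
[3] ***---
---*-*
*-****
--*---
*-*-*-
*-*-*-
[4] ***---
---*-*
*-****
--*---
*---*-
**-**-
[5] ***---
---*-*
*-***-
--*-**
*---**
**-**-
[6] ***-*-
----*-
*-**--
--*-**
*---**
**-**-
[7] -**-*-
**--*-
--**--
--*-**
*---**
**-**-
[8] -**--*
**--**
--**--
--*-**
*---**
**-**-
[9] ***--*
----**
*-**--
--*-**
*---**
**-**-
[10] ***--*
----**
*-**--
--****
*-**-*
**--*-
[11] ***--*
----**
*--*--
-*--**
*--*-*
**--*-
[12] ***--*
*---**
-*-*--
**--**
*--*-*
**--*-
[13] ***--*
*-*-**
--*---
***-**
*--*-*
**--*-
[14] ***--*
***-**
**----
*-*-**
*--*-*
**--*-
[15] ***--*
***-**
**----
*-*-*-
*--**-
**--**
[16] ***--*
***-**
**----
*-*-*-
**-**-
--*-**
[17] ***--*
***-**
**---*
*-*--*
**-***
--*-**
[18] ***-*-
***-*-
**---*
*-*--*
**-***
--*-**
[19] ***-*-
***-*-
**---*
*-*-**
**----
--*--*
[20] --*-*-
-**-*-
**---*
*-*-**
**----
--*--*
[21] --***-
-*-*--
**-*-*
*-*-**
**----
--*--*
[22] --***-
-*-*--
****-*
**-***
***---
--*--*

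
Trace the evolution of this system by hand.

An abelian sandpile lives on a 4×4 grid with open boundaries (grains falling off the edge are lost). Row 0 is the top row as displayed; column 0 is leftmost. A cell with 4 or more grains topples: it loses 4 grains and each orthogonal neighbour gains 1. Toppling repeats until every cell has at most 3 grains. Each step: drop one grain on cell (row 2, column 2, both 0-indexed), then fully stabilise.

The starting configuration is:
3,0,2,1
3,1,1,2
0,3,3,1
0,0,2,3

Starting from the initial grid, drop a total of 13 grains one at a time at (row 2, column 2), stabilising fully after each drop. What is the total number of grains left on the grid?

k=0  3,0,2,1
3,1,1,2
0,3,3,1
0,0,2,3
k=1  3,0,2,1
3,2,2,2
1,0,1,2
0,1,3,3
k=2  3,0,2,1
3,2,2,2
1,0,2,2
0,1,3,3
k=3  3,0,2,1
3,2,2,2
1,0,3,2
0,1,3,3
k=4  3,0,2,1
3,2,3,3
1,1,2,0
0,2,1,1
k=5  3,0,2,1
3,2,3,3
1,1,3,0
0,2,1,1
k=6  3,0,3,2
3,3,1,0
1,2,1,2
0,2,2,1
k=7  3,0,3,2
3,3,1,0
1,2,2,2
0,2,2,1
k=8  3,0,3,2
3,3,1,0
1,2,3,2
0,2,2,1
k=9  3,0,3,2
3,3,2,0
1,3,0,3
0,2,3,1
k=10  3,0,3,2
3,3,2,0
1,3,1,3
0,2,3,1
k=11  3,0,3,2
3,3,2,0
1,3,2,3
0,2,3,1
k=12  3,0,3,2
3,3,2,0
1,3,3,3
0,2,3,1
k=13  0,3,0,3
1,2,2,2
3,3,0,1
1,0,2,3

26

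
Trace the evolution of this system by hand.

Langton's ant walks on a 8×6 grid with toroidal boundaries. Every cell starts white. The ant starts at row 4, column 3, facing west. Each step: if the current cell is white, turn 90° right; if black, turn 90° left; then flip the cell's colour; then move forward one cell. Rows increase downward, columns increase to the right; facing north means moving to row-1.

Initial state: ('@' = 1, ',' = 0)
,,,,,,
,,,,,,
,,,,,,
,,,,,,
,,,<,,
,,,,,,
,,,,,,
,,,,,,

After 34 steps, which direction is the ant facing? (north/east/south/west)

0) ,,,,,,
,,,,,,
,,,,,,
,,,,,,
,,,<,,
,,,,,,
,,,,,,
,,,,,,
1) ,,,,,,
,,,,,,
,,,,,,
,,,^,,
,,,@,,
,,,,,,
,,,,,,
,,,,,,
2) ,,,,,,
,,,,,,
,,,,,,
,,,@>,
,,,@,,
,,,,,,
,,,,,,
,,,,,,
3) ,,,,,,
,,,,,,
,,,,,,
,,,@@,
,,,@v,
,,,,,,
,,,,,,
,,,,,,
4) ,,,,,,
,,,,,,
,,,,,,
,,,@@,
,,,<@,
,,,,,,
,,,,,,
,,,,,,
5) ,,,,,,
,,,,,,
,,,,,,
,,,@@,
,,,,@,
,,,v,,
,,,,,,
,,,,,,
6) ,,,,,,
,,,,,,
,,,,,,
,,,@@,
,,,,@,
,,<@,,
,,,,,,
,,,,,,
7) ,,,,,,
,,,,,,
,,,,,,
,,,@@,
,,^,@,
,,@@,,
,,,,,,
,,,,,,
8) ,,,,,,
,,,,,,
,,,,,,
,,,@@,
,,@>@,
,,@@,,
,,,,,,
,,,,,,
9) ,,,,,,
,,,,,,
,,,,,,
,,,@@,
,,@@@,
,,@v,,
,,,,,,
,,,,,,
10) ,,,,,,
,,,,,,
,,,,,,
,,,@@,
,,@@@,
,,@,>,
,,,,,,
,,,,,,
11) ,,,,,,
,,,,,,
,,,,,,
,,,@@,
,,@@@,
,,@,@,
,,,,v,
,,,,,,
12) ,,,,,,
,,,,,,
,,,,,,
,,,@@,
,,@@@,
,,@,@,
,,,<@,
,,,,,,
13) ,,,,,,
,,,,,,
,,,,,,
,,,@@,
,,@@@,
,,@^@,
,,,@@,
,,,,,,
14) ,,,,,,
,,,,,,
,,,,,,
,,,@@,
,,@@@,
,,@@>,
,,,@@,
,,,,,,
15) ,,,,,,
,,,,,,
,,,,,,
,,,@@,
,,@@^,
,,@@,,
,,,@@,
,,,,,,
16) ,,,,,,
,,,,,,
,,,,,,
,,,@@,
,,@<,,
,,@@,,
,,,@@,
,,,,,,
17) ,,,,,,
,,,,,,
,,,,,,
,,,@@,
,,@,,,
,,@v,,
,,,@@,
,,,,,,
18) ,,,,,,
,,,,,,
,,,,,,
,,,@@,
,,@,,,
,,@,>,
,,,@@,
,,,,,,
19) ,,,,,,
,,,,,,
,,,,,,
,,,@@,
,,@,,,
,,@,@,
,,,@v,
,,,,,,
20) ,,,,,,
,,,,,,
,,,,,,
,,,@@,
,,@,,,
,,@,@,
,,,@,>
,,,,,,
21) ,,,,,,
,,,,,,
,,,,,,
,,,@@,
,,@,,,
,,@,@,
,,,@,@
,,,,,v
22) ,,,,,,
,,,,,,
,,,,,,
,,,@@,
,,@,,,
,,@,@,
,,,@,@
,,,,<@
23) ,,,,,,
,,,,,,
,,,,,,
,,,@@,
,,@,,,
,,@,@,
,,,@^@
,,,,@@
24) ,,,,,,
,,,,,,
,,,,,,
,,,@@,
,,@,,,
,,@,@,
,,,@@>
,,,,@@
25) ,,,,,,
,,,,,,
,,,,,,
,,,@@,
,,@,,,
,,@,@^
,,,@@,
,,,,@@
26) ,,,,,,
,,,,,,
,,,,,,
,,,@@,
,,@,,,
>,@,@@
,,,@@,
,,,,@@
27) ,,,,,,
,,,,,,
,,,,,,
,,,@@,
,,@,,,
@,@,@@
v,,@@,
,,,,@@
28) ,,,,,,
,,,,,,
,,,,,,
,,,@@,
,,@,,,
@,@,@@
@,,@@<
,,,,@@
29) ,,,,,,
,,,,,,
,,,,,,
,,,@@,
,,@,,,
@,@,@^
@,,@@@
,,,,@@
30) ,,,,,,
,,,,,,
,,,,,,
,,,@@,
,,@,,,
@,@,<,
@,,@@@
,,,,@@
31) ,,,,,,
,,,,,,
,,,,,,
,,,@@,
,,@,,,
@,@,,,
@,,@v@
,,,,@@
32) ,,,,,,
,,,,,,
,,,,,,
,,,@@,
,,@,,,
@,@,,,
@,,@,>
,,,,@@
33) ,,,,,,
,,,,,,
,,,,,,
,,,@@,
,,@,,,
@,@,,^
@,,@,,
,,,,@@
34) ,,,,,,
,,,,,,
,,,,,,
,,,@@,
,,@,,,
>,@,,@
@,,@,,
,,,,@@

east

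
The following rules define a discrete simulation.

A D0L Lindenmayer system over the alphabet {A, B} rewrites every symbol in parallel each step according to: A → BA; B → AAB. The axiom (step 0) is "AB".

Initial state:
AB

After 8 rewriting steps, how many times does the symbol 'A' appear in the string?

0) AB
1) BAAAB
2) AABBABABAAAB
3) BABAAABAABBAAABBAAABBABABAAAB
4) AABBAAABBABABAAABBABAAABAABBABABAAABAABBABABAAABAABBAAABBAAABBABABAAAB
5) BABAAABAABBABABAAABAABBAAABBAAABBABABAAABAABBAAABBABABAAAB…BAAABBABAAABAABBABABAAABAABBABABAAABAABBAAABBAAABBABABAAAB  (len 169)
6) AABBAAABBABABAAABBABAAABAABBAAABBAAABBABABAAABBABAAABAABBA…BAAABBABAAABAABBABABAAABAABBABABAAABAABBAAABBAAABBABABAAAB  (len 408)
7) BABAAABAABBABABAAABAABBAAABBAAABBABABAAABAABBAAABBABABAAAB…BAAABBABAAABAABBABABAAABAABBABABAAABAABBAAABBAAABBABABAAAB  (len 985)
8) AABBAAABBABABAAABBABAAABAABBAAABBAAABBABABAAABBABAAABAABBA…BAAABBABAAABAABBABABAAABAABBABABAAABAABBAAABBAAABBABABAAAB  (len 2378)

1393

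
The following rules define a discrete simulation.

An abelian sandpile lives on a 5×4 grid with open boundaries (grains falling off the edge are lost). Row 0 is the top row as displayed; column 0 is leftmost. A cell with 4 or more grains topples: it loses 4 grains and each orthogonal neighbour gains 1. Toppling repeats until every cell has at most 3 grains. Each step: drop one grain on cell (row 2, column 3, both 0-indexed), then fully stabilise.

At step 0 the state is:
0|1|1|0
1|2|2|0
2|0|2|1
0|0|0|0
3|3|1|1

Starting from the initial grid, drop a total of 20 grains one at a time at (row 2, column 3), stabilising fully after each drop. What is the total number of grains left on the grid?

k=0  0|1|1|0
1|2|2|0
2|0|2|1
0|0|0|0
3|3|1|1
k=1  0|1|1|0
1|2|2|0
2|0|2|2
0|0|0|0
3|3|1|1
k=2  0|1|1|0
1|2|2|0
2|0|2|3
0|0|0|0
3|3|1|1
k=3  0|1|1|0
1|2|2|1
2|0|3|0
0|0|0|1
3|3|1|1
k=4  0|1|1|0
1|2|2|1
2|0|3|1
0|0|0|1
3|3|1|1
k=5  0|1|1|0
1|2|2|1
2|0|3|2
0|0|0|1
3|3|1|1
k=6  0|1|1|0
1|2|2|1
2|0|3|3
0|0|0|1
3|3|1|1
k=7  0|1|1|0
1|2|3|2
2|1|0|1
0|0|1|2
3|3|1|1
k=8  0|1|1|0
1|2|3|2
2|1|0|2
0|0|1|2
3|3|1|1
k=9  0|1|1|0
1|2|3|2
2|1|0|3
0|0|1|2
3|3|1|1
k=10  0|1|1|0
1|2|3|3
2|1|1|0
0|0|1|3
3|3|1|1
k=11  0|1|1|0
1|2|3|3
2|1|1|1
0|0|1|3
3|3|1|1
k=12  0|1|1|0
1|2|3|3
2|1|1|2
0|0|1|3
3|3|1|1
k=13  0|1|1|0
1|2|3|3
2|1|1|3
0|0|1|3
3|3|1|1
k=14  0|1|2|1
1|3|0|1
2|1|3|2
0|0|2|0
3|3|1|2
k=15  0|1|2|1
1|3|0|1
2|1|3|3
0|0|2|0
3|3|1|2
k=16  0|1|2|1
1|3|1|2
2|2|0|1
0|0|3|1
3|3|1|2
k=17  0|1|2|1
1|3|1|2
2|2|0|2
0|0|3|1
3|3|1|2
k=18  0|1|2|1
1|3|1|2
2|2|0|3
0|0|3|1
3|3|1|2
k=19  0|1|2|1
1|3|1|3
2|2|1|0
0|0|3|2
3|3|1|2
k=20  0|1|2|1
1|3|1|3
2|2|1|1
0|0|3|2
3|3|1|2

32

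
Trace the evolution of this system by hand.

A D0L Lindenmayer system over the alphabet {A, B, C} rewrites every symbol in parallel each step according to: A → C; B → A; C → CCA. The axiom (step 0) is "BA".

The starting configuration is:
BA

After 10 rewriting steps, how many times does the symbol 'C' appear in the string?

[0] BA
[1] AC
[2] CCCA
[3] CCACCACCAC
[4] CCACCACCCACCACCCACCACCCA
[5] CCACCACCCACCACCCACCACCACCCACCACCCACCACCACCCACCACCCACCACCAC
[6] CCACCACCCACCACCCACCACCACCCACCACCCACCACCACCCACCACCCACCACCCA…CCACCACCCACCACCCACCACCACCCACCACCCACCACCACCCACCACCCACCACCCA  (len 140)
[7] CCACCACCCACCACCCACCACCACCCACCACCCACCACCACCCACCACCCACCACCCA…CCACCACCCACCACCCACCACCACCCACCACCCACCACCACCCACCACCCACCACCAC  (len 338)
[8] CCACCACCCACCACCCACCACCACCCACCACCCACCACCACCCACCACCCACCACCCA…CCACCACCCACCACCCACCACCACCCACCACCCACCACCACCCACCACCCACCACCCA  (len 816)
[9] CCACCACCCACCACCCACCACCACCCACCACCCACCACCACCCACCACCCACCACCCA…CCACCACCCACCACCCACCACCACCCACCACCCACCACCACCCACCACCCACCACCAC  (len 1970)
[10] CCACCACCCACCACCCACCACCACCCACCACCCACCACCACCCACCACCCACCACCCA…CCACCACCCACCACCCACCACCACCCACCACCCACCACCACCCACCACCCACCACCCA  (len 4756)

3363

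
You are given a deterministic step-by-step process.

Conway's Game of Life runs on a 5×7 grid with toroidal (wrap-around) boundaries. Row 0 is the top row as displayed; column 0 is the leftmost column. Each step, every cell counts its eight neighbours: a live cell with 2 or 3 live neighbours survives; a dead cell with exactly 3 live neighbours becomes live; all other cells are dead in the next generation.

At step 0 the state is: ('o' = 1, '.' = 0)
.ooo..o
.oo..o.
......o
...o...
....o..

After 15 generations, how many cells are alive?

2

gen 0: .ooo..o
.oo..o.
......o
...o...
....o..
gen 1: oo.ooo.
.o.o.oo
..o....
.......
....o..
gen 2: oo.o...
.o.o.oo
..o....
.......
...ooo.
gen 3: oo.o...
.o.oo.o
..o....
...oo..
..ooo..
gen 4: oo...o.
.o.oo..
..o..o.
....o..
.o.....
gen 5: oo..o..
oo.oooo
..o..o.
.......
oo.....
gen 6: ...oo..
...o...
oooo.o.
.o.....
oo.....
gen 7: ..ooo..
.o.....
oo.oo..
......o
ooo....
gen 8: o..o...
oo.....
ooo....
...o..o
ooo....
gen 9: ......o
......o
..o...o
...o..o
oooo..o
gen 10: .oo..oo
o....oo
o....oo
...o.oo
.ooo.oo
gen 11: ...o...
....o..
.......
.o.o...
.o.o...
gen 12: ..ooo..
.......
.......
.......
...oo..
gen 13: ..o.o..
...o...
.......
.......
..o.o..
gen 14: ..o.o..
...o...
.......
.......
.......
gen 15: ...o...
...o...
.......
.......
.......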